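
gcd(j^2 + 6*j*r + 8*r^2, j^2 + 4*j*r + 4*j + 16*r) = j + 4*r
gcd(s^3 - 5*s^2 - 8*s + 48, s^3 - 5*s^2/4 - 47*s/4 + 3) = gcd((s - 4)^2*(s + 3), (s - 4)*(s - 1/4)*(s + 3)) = s^2 - s - 12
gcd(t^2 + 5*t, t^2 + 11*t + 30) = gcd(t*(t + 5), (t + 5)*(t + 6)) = t + 5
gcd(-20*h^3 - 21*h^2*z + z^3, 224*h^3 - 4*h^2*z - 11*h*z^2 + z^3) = 4*h + z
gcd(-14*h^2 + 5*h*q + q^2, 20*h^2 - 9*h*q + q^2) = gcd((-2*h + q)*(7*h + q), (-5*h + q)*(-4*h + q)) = 1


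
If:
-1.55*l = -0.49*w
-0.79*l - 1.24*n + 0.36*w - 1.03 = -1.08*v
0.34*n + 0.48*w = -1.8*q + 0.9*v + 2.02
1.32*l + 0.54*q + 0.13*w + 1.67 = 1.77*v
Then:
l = 0.316129032258064*w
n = 0.305021239473591*w + 0.463454744792301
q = 1.77758997577185 - 0.200222404293565*w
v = 0.248118770769559*w + 1.48581841068746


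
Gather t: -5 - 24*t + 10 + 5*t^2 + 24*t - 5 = 5*t^2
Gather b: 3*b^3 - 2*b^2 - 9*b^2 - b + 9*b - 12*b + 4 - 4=3*b^3 - 11*b^2 - 4*b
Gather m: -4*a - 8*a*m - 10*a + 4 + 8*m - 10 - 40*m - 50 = -14*a + m*(-8*a - 32) - 56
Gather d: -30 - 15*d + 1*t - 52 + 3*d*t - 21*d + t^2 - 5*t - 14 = d*(3*t - 36) + t^2 - 4*t - 96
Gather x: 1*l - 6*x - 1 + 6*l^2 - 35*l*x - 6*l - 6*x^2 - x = 6*l^2 - 5*l - 6*x^2 + x*(-35*l - 7) - 1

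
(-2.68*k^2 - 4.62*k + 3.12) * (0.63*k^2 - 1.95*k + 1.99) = -1.6884*k^4 + 2.3154*k^3 + 5.6414*k^2 - 15.2778*k + 6.2088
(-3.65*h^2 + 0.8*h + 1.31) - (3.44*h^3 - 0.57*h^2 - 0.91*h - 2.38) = -3.44*h^3 - 3.08*h^2 + 1.71*h + 3.69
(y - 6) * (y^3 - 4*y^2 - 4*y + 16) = y^4 - 10*y^3 + 20*y^2 + 40*y - 96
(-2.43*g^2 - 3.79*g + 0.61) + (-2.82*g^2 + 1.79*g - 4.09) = -5.25*g^2 - 2.0*g - 3.48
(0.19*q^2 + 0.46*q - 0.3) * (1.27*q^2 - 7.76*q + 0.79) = 0.2413*q^4 - 0.8902*q^3 - 3.8005*q^2 + 2.6914*q - 0.237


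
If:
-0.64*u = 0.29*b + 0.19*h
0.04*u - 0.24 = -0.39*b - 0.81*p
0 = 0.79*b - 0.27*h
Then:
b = -0.756567425569177*u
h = -2.21366024518389*u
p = 0.314890488854295*u + 0.296296296296296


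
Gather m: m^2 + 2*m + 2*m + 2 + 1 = m^2 + 4*m + 3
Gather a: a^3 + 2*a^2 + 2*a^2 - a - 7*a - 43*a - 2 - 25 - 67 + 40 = a^3 + 4*a^2 - 51*a - 54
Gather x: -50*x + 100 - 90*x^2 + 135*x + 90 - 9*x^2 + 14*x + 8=-99*x^2 + 99*x + 198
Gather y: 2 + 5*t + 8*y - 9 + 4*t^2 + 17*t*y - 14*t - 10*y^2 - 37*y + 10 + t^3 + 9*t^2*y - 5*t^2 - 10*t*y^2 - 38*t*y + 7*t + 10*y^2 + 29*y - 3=t^3 - t^2 - 10*t*y^2 - 2*t + y*(9*t^2 - 21*t)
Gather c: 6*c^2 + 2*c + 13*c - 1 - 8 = 6*c^2 + 15*c - 9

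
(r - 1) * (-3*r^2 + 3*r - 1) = -3*r^3 + 6*r^2 - 4*r + 1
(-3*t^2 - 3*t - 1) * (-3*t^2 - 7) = 9*t^4 + 9*t^3 + 24*t^2 + 21*t + 7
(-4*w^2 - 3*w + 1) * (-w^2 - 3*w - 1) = 4*w^4 + 15*w^3 + 12*w^2 - 1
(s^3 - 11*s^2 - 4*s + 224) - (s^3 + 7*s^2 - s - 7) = -18*s^2 - 3*s + 231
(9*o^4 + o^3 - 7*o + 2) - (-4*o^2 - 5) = 9*o^4 + o^3 + 4*o^2 - 7*o + 7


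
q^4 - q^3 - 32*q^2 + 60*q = q*(q - 5)*(q - 2)*(q + 6)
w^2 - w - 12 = (w - 4)*(w + 3)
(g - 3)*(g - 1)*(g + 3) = g^3 - g^2 - 9*g + 9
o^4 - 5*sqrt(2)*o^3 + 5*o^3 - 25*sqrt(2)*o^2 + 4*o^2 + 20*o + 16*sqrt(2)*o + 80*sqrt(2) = (o + 5)*(o - 4*sqrt(2))*(o - 2*sqrt(2))*(o + sqrt(2))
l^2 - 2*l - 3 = (l - 3)*(l + 1)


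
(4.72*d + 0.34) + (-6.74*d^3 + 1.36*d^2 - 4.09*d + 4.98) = -6.74*d^3 + 1.36*d^2 + 0.63*d + 5.32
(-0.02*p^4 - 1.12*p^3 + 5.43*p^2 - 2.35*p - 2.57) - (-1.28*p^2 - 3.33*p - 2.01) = -0.02*p^4 - 1.12*p^3 + 6.71*p^2 + 0.98*p - 0.56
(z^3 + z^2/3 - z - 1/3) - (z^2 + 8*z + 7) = z^3 - 2*z^2/3 - 9*z - 22/3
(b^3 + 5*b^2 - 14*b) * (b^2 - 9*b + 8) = b^5 - 4*b^4 - 51*b^3 + 166*b^2 - 112*b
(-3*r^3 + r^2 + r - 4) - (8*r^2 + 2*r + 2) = -3*r^3 - 7*r^2 - r - 6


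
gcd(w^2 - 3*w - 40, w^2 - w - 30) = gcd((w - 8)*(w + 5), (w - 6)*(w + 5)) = w + 5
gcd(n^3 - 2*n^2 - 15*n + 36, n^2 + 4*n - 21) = n - 3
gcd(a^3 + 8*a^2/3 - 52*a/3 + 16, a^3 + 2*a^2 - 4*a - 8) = a - 2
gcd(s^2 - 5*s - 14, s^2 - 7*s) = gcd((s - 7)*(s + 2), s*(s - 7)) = s - 7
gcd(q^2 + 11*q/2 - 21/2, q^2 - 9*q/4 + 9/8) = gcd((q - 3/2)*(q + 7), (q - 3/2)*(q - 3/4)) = q - 3/2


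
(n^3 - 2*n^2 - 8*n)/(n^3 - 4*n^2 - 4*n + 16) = n/(n - 2)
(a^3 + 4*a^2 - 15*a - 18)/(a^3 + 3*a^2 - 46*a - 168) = (a^2 - 2*a - 3)/(a^2 - 3*a - 28)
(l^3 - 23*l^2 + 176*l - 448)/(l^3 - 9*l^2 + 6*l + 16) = (l^2 - 15*l + 56)/(l^2 - l - 2)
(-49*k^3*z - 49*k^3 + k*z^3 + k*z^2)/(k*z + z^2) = k*(-49*k^2*z - 49*k^2 + z^3 + z^2)/(z*(k + z))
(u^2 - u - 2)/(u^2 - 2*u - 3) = (u - 2)/(u - 3)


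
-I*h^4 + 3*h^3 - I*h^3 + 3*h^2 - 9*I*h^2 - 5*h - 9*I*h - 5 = (h - I)^2*(h + 5*I)*(-I*h - I)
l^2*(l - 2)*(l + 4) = l^4 + 2*l^3 - 8*l^2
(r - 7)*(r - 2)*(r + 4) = r^3 - 5*r^2 - 22*r + 56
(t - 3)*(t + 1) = t^2 - 2*t - 3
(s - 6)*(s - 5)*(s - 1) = s^3 - 12*s^2 + 41*s - 30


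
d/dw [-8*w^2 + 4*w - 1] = 4 - 16*w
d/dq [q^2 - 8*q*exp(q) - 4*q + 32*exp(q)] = -8*q*exp(q) + 2*q + 24*exp(q) - 4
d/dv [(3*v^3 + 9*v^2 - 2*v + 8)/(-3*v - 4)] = (-18*v^3 - 63*v^2 - 72*v + 32)/(9*v^2 + 24*v + 16)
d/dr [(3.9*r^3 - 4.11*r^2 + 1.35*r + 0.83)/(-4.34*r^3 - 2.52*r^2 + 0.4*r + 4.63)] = (-27.6654*r^4 + 14.838*r^3 + 66.7356*r^2 - 33.8754*r + 5.9185)/(18.8356*r^6 + 21.8736*r^5 + 2.8784*r^4 - 42.2044*r^3 - 23.1752*r^2 + 3.704*r + 21.4369)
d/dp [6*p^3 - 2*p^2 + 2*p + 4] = 18*p^2 - 4*p + 2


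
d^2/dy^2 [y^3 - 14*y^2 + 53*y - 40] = 6*y - 28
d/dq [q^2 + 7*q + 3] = 2*q + 7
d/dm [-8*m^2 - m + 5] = -16*m - 1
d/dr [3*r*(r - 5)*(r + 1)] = 9*r^2 - 24*r - 15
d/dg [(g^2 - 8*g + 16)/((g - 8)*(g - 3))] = (-3*g^2 + 16*g - 16)/(g^4 - 22*g^3 + 169*g^2 - 528*g + 576)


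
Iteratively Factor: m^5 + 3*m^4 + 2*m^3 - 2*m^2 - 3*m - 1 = (m + 1)*(m^4 + 2*m^3 - 2*m - 1) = (m + 1)^2*(m^3 + m^2 - m - 1) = (m + 1)^3*(m^2 - 1) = (m - 1)*(m + 1)^3*(m + 1)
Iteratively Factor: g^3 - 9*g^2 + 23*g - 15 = (g - 1)*(g^2 - 8*g + 15) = (g - 5)*(g - 1)*(g - 3)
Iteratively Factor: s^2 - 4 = (s - 2)*(s + 2)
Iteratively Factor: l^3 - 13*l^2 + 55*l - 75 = (l - 5)*(l^2 - 8*l + 15) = (l - 5)*(l - 3)*(l - 5)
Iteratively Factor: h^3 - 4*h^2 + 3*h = (h - 3)*(h^2 - h) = h*(h - 3)*(h - 1)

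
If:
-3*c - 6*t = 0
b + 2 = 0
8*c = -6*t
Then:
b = -2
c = 0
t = 0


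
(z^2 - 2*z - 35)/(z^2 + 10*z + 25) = (z - 7)/(z + 5)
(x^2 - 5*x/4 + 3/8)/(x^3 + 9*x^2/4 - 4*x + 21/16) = 2/(2*x + 7)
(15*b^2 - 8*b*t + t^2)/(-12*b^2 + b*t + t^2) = (-5*b + t)/(4*b + t)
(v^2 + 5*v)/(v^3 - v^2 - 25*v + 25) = v/(v^2 - 6*v + 5)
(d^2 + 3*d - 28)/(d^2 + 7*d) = (d - 4)/d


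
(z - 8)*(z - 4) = z^2 - 12*z + 32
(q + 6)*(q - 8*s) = q^2 - 8*q*s + 6*q - 48*s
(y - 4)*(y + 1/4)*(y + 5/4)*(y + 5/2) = y^4 - 191*y^2/16 - 495*y/32 - 25/8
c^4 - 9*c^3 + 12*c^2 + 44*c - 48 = (c - 6)*(c - 4)*(c - 1)*(c + 2)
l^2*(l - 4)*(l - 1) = l^4 - 5*l^3 + 4*l^2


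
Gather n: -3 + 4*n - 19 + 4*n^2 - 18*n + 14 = 4*n^2 - 14*n - 8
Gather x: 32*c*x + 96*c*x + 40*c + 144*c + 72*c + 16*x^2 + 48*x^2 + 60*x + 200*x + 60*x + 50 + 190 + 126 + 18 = 256*c + 64*x^2 + x*(128*c + 320) + 384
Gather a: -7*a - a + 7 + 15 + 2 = 24 - 8*a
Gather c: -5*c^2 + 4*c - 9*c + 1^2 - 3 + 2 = -5*c^2 - 5*c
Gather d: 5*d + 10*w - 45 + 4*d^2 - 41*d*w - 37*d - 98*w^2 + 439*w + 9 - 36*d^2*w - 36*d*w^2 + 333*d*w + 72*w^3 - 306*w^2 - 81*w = d^2*(4 - 36*w) + d*(-36*w^2 + 292*w - 32) + 72*w^3 - 404*w^2 + 368*w - 36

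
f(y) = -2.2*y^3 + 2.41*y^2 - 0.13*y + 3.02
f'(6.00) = -208.81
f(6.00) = -386.20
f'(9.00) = -491.35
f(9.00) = -1406.74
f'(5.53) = -175.31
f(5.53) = -296.05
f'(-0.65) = -6.05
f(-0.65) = 4.73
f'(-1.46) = -21.24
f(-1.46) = 15.19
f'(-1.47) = -21.48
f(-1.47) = 15.41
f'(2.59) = -31.92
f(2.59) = -19.37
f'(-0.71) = -6.88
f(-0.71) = 5.11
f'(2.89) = -41.32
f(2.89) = -30.33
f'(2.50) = -29.33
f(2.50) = -16.62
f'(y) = -6.6*y^2 + 4.82*y - 0.13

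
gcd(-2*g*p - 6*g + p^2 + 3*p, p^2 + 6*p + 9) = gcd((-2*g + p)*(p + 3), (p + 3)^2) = p + 3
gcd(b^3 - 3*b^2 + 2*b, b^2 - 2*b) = b^2 - 2*b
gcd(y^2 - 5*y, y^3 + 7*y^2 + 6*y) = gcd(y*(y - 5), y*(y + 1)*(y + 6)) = y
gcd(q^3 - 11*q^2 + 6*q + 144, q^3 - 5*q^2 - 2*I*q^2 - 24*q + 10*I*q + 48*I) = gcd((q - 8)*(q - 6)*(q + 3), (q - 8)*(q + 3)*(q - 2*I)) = q^2 - 5*q - 24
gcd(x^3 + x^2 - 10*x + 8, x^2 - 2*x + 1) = x - 1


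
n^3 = n^3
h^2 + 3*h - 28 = (h - 4)*(h + 7)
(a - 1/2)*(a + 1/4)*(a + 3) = a^3 + 11*a^2/4 - 7*a/8 - 3/8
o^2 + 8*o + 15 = (o + 3)*(o + 5)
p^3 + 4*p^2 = p^2*(p + 4)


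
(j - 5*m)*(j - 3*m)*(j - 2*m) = j^3 - 10*j^2*m + 31*j*m^2 - 30*m^3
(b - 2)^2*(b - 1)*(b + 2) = b^4 - 3*b^3 - 2*b^2 + 12*b - 8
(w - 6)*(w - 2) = w^2 - 8*w + 12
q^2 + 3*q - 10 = (q - 2)*(q + 5)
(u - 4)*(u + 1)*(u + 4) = u^3 + u^2 - 16*u - 16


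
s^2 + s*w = s*(s + w)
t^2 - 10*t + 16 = (t - 8)*(t - 2)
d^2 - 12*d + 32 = (d - 8)*(d - 4)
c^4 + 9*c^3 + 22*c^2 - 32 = (c - 1)*(c + 2)*(c + 4)^2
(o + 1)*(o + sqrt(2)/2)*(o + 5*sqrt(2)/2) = o^3 + o^2 + 3*sqrt(2)*o^2 + 5*o/2 + 3*sqrt(2)*o + 5/2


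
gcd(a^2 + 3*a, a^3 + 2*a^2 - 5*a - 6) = a + 3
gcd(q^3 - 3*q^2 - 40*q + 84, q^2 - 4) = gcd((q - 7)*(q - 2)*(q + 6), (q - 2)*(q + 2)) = q - 2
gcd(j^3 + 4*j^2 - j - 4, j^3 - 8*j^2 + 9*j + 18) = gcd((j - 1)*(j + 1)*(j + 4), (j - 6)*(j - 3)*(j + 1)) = j + 1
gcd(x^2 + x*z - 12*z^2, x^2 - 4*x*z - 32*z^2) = x + 4*z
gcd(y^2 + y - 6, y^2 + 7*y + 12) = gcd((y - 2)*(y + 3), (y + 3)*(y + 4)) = y + 3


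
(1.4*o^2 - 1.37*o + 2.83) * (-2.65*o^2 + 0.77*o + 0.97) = -3.71*o^4 + 4.7085*o^3 - 7.1964*o^2 + 0.8502*o + 2.7451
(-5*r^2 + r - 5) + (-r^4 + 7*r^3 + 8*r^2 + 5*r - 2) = -r^4 + 7*r^3 + 3*r^2 + 6*r - 7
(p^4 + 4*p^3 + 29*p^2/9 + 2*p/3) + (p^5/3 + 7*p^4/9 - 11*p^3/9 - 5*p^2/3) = p^5/3 + 16*p^4/9 + 25*p^3/9 + 14*p^2/9 + 2*p/3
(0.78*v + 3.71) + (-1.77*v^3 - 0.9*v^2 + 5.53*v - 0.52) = -1.77*v^3 - 0.9*v^2 + 6.31*v + 3.19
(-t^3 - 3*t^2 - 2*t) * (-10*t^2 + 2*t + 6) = 10*t^5 + 28*t^4 + 8*t^3 - 22*t^2 - 12*t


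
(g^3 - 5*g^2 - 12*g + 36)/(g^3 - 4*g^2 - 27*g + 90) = (g^2 + g - 6)/(g^2 + 2*g - 15)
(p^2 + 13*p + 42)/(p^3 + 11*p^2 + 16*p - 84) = 1/(p - 2)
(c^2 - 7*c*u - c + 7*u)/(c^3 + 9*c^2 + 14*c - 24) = (c - 7*u)/(c^2 + 10*c + 24)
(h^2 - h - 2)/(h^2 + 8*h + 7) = (h - 2)/(h + 7)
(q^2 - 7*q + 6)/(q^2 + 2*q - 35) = (q^2 - 7*q + 6)/(q^2 + 2*q - 35)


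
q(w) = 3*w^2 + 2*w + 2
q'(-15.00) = -88.00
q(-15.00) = 647.00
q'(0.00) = 2.00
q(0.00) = 2.00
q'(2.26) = 15.56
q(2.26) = 21.84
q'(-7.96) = -45.76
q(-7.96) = 176.16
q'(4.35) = 28.10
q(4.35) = 67.47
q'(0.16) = 2.96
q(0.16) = 2.40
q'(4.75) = 30.50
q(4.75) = 79.19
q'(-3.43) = -18.58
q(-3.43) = 30.43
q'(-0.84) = -3.04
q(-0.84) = 2.44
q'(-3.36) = -18.16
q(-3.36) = 29.15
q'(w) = 6*w + 2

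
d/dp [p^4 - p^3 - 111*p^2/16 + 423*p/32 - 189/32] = 4*p^3 - 3*p^2 - 111*p/8 + 423/32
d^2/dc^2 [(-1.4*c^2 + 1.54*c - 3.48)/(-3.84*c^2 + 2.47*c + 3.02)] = (2.8421709430404e-14*c^4 - 18.8590079999999*c^3 + 405.301248*c^2 - 305.197056*c + 171.688064)/(56.623104*c^6 - 109.264896*c^5 - 63.312768*c^4 + 156.795353*c^3 + 49.792854*c^2 - 67.582164*c - 27.543608)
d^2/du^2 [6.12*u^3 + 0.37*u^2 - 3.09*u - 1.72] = 36.72*u + 0.74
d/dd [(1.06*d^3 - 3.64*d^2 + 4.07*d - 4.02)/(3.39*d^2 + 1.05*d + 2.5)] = (3.5934*d^4 + 2.226*d^3 - 9.6693*d^2 + 9.0556*d + 14.396)/(11.4921*d^4 + 7.119*d^3 + 18.0525*d^2 + 5.25*d + 6.25)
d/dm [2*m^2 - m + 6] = 4*m - 1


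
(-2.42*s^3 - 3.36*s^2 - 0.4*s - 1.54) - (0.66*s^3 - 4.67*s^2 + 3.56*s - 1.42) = -3.08*s^3 + 1.31*s^2 - 3.96*s - 0.12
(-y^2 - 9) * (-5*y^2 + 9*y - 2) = 5*y^4 - 9*y^3 + 47*y^2 - 81*y + 18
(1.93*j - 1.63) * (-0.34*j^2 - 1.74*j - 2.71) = -0.6562*j^3 - 2.804*j^2 - 2.3941*j + 4.4173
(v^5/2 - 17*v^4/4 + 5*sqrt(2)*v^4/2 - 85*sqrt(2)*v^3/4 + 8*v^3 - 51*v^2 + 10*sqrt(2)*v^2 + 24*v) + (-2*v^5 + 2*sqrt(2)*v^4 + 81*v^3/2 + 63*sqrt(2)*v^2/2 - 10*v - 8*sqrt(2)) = -3*v^5/2 - 17*v^4/4 + 9*sqrt(2)*v^4/2 - 85*sqrt(2)*v^3/4 + 97*v^3/2 - 51*v^2 + 83*sqrt(2)*v^2/2 + 14*v - 8*sqrt(2)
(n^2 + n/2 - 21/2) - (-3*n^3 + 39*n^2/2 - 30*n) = 3*n^3 - 37*n^2/2 + 61*n/2 - 21/2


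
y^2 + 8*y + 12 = (y + 2)*(y + 6)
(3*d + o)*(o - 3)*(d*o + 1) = 3*d^2*o^2 - 9*d^2*o + d*o^3 - 3*d*o^2 + 3*d*o - 9*d + o^2 - 3*o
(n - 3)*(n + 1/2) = n^2 - 5*n/2 - 3/2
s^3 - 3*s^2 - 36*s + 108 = (s - 6)*(s - 3)*(s + 6)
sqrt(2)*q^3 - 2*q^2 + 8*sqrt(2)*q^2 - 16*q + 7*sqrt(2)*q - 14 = (q + 7)*(q - sqrt(2))*(sqrt(2)*q + sqrt(2))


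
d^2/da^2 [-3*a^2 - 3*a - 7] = -6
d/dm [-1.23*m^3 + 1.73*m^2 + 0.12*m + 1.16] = -3.69*m^2 + 3.46*m + 0.12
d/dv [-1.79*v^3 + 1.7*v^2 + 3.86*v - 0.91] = -5.37*v^2 + 3.4*v + 3.86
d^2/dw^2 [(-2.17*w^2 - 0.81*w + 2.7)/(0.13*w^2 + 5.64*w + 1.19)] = (3.15471*w^3 + 2.28797399999999*w^2 + 12.629682*w + 175.663378)/(0.002197*w^6 + 0.285948*w^5 + 12.466077*w^4 + 184.641192*w^3 + 114.112551*w^2 + 23.960412*w + 1.685159)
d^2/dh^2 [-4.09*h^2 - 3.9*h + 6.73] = -8.18000000000000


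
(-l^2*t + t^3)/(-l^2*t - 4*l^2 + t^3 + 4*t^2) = t/(t + 4)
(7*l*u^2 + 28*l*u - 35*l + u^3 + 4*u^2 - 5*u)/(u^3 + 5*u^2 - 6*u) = (7*l*u + 35*l + u^2 + 5*u)/(u*(u + 6))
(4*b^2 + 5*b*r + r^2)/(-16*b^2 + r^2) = (b + r)/(-4*b + r)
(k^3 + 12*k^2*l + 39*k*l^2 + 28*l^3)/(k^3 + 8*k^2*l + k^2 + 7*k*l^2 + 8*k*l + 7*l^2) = (k + 4*l)/(k + 1)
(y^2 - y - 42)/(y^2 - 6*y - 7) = (y + 6)/(y + 1)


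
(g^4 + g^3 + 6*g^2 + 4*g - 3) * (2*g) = 2*g^5 + 2*g^4 + 12*g^3 + 8*g^2 - 6*g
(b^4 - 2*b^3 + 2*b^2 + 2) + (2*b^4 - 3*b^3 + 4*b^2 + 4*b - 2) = 3*b^4 - 5*b^3 + 6*b^2 + 4*b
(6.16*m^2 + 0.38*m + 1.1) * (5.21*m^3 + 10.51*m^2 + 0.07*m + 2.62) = 32.0936*m^5 + 66.7214*m^4 + 10.156*m^3 + 27.7268*m^2 + 1.0726*m + 2.882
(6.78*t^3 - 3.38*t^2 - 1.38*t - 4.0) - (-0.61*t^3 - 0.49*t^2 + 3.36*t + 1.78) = 7.39*t^3 - 2.89*t^2 - 4.74*t - 5.78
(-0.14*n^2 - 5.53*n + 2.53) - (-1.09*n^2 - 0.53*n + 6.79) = 0.95*n^2 - 5.0*n - 4.26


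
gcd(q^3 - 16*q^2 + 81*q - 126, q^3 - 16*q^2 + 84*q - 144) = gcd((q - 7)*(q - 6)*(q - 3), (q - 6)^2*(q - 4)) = q - 6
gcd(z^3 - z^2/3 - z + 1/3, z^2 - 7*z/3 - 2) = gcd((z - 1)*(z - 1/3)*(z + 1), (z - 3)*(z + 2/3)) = 1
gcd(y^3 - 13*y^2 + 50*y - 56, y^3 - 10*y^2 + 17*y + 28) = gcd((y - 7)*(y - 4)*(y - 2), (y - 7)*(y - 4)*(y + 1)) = y^2 - 11*y + 28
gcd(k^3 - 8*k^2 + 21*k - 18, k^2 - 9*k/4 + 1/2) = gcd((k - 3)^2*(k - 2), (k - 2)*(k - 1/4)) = k - 2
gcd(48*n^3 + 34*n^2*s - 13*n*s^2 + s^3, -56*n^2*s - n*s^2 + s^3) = -8*n + s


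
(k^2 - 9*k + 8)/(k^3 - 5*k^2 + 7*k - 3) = (k - 8)/(k^2 - 4*k + 3)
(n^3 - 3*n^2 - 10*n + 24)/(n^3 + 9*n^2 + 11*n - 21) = (n^2 - 6*n + 8)/(n^2 + 6*n - 7)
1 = 1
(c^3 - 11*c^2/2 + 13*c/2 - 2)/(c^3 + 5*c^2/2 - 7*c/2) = (2*c^2 - 9*c + 4)/(c*(2*c + 7))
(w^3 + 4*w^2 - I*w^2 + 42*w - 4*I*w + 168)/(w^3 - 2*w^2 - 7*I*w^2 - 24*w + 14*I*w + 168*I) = (w + 6*I)/(w - 6)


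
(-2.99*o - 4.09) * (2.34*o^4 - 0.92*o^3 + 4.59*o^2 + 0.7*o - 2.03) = -6.9966*o^5 - 6.8198*o^4 - 9.9613*o^3 - 20.8661*o^2 + 3.2067*o + 8.3027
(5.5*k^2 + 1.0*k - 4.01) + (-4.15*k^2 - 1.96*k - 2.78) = 1.35*k^2 - 0.96*k - 6.79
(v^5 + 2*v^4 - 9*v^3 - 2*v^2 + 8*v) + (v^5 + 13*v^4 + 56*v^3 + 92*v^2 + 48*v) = 2*v^5 + 15*v^4 + 47*v^3 + 90*v^2 + 56*v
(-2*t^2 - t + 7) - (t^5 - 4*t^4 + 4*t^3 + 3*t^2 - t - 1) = -t^5 + 4*t^4 - 4*t^3 - 5*t^2 + 8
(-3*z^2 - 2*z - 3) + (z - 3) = -3*z^2 - z - 6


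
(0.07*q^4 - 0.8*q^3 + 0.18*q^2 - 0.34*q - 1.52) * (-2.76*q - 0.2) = -0.1932*q^5 + 2.194*q^4 - 0.3368*q^3 + 0.9024*q^2 + 4.2632*q + 0.304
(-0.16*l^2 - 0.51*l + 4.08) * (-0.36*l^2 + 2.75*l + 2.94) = 0.0576*l^4 - 0.2564*l^3 - 3.3417*l^2 + 9.7206*l + 11.9952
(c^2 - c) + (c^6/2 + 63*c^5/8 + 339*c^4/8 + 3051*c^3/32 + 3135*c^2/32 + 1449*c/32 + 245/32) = c^6/2 + 63*c^5/8 + 339*c^4/8 + 3051*c^3/32 + 3167*c^2/32 + 1417*c/32 + 245/32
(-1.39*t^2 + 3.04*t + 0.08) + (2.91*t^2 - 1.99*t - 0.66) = 1.52*t^2 + 1.05*t - 0.58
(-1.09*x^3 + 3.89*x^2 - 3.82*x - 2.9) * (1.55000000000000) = -1.6895*x^3 + 6.0295*x^2 - 5.921*x - 4.495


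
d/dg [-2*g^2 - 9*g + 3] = -4*g - 9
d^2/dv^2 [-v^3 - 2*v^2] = -6*v - 4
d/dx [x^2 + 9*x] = 2*x + 9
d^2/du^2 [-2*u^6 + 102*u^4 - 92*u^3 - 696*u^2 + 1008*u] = -60*u^4 + 1224*u^2 - 552*u - 1392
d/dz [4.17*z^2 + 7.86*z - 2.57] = 8.34*z + 7.86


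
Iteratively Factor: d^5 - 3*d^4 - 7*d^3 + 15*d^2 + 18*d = (d - 3)*(d^4 - 7*d^2 - 6*d) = (d - 3)*(d + 1)*(d^3 - d^2 - 6*d) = d*(d - 3)*(d + 1)*(d^2 - d - 6) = d*(d - 3)^2*(d + 1)*(d + 2)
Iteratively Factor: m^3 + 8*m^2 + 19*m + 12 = (m + 1)*(m^2 + 7*m + 12) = (m + 1)*(m + 3)*(m + 4)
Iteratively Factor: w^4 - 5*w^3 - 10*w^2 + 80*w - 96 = (w - 4)*(w^3 - w^2 - 14*w + 24) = (w - 4)*(w - 3)*(w^2 + 2*w - 8) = (w - 4)*(w - 3)*(w + 4)*(w - 2)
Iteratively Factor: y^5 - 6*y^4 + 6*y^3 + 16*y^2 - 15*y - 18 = (y - 2)*(y^4 - 4*y^3 - 2*y^2 + 12*y + 9) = (y - 3)*(y - 2)*(y^3 - y^2 - 5*y - 3) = (y - 3)*(y - 2)*(y + 1)*(y^2 - 2*y - 3) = (y - 3)^2*(y - 2)*(y + 1)*(y + 1)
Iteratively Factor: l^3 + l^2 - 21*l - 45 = (l - 5)*(l^2 + 6*l + 9) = (l - 5)*(l + 3)*(l + 3)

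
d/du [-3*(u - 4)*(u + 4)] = -6*u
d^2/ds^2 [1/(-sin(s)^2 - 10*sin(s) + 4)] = 2*(2*sin(s)^4 + 15*sin(s)^3 + 55*sin(s)^2 - 10*sin(s) - 104)/(sin(s)^2 + 10*sin(s) - 4)^3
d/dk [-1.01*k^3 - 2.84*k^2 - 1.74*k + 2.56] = -3.03*k^2 - 5.68*k - 1.74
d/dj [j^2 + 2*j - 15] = 2*j + 2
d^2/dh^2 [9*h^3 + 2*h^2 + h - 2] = 54*h + 4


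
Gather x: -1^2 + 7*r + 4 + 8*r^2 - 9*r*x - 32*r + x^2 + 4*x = 8*r^2 - 25*r + x^2 + x*(4 - 9*r) + 3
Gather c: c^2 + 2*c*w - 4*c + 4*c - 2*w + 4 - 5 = c^2 + 2*c*w - 2*w - 1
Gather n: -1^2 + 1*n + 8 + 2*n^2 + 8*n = 2*n^2 + 9*n + 7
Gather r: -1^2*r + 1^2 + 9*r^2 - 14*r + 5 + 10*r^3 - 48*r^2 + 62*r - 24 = 10*r^3 - 39*r^2 + 47*r - 18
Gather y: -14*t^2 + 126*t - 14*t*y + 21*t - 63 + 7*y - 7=-14*t^2 + 147*t + y*(7 - 14*t) - 70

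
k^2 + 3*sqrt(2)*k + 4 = (k + sqrt(2))*(k + 2*sqrt(2))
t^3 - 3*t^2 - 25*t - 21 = (t - 7)*(t + 1)*(t + 3)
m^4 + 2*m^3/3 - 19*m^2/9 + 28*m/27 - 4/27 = (m - 2/3)*(m - 1/3)^2*(m + 2)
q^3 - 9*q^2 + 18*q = q*(q - 6)*(q - 3)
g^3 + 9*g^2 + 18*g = g*(g + 3)*(g + 6)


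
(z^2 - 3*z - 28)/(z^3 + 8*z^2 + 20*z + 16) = (z - 7)/(z^2 + 4*z + 4)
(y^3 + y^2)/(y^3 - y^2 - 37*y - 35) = y^2/(y^2 - 2*y - 35)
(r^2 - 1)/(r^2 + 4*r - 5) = (r + 1)/(r + 5)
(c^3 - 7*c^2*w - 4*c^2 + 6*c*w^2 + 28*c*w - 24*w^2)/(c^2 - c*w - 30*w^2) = (c^2 - c*w - 4*c + 4*w)/(c + 5*w)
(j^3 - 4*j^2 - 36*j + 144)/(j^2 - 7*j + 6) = (j^2 + 2*j - 24)/(j - 1)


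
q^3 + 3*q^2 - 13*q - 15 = (q - 3)*(q + 1)*(q + 5)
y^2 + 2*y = y*(y + 2)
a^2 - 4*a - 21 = (a - 7)*(a + 3)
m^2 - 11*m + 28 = (m - 7)*(m - 4)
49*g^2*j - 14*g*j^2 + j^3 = j*(-7*g + j)^2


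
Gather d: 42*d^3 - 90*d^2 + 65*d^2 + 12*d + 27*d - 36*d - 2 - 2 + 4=42*d^3 - 25*d^2 + 3*d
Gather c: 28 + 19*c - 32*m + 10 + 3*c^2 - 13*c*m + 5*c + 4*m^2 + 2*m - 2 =3*c^2 + c*(24 - 13*m) + 4*m^2 - 30*m + 36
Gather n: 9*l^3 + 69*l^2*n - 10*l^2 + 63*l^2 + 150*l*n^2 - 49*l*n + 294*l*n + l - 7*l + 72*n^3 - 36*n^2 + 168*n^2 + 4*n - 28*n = 9*l^3 + 53*l^2 - 6*l + 72*n^3 + n^2*(150*l + 132) + n*(69*l^2 + 245*l - 24)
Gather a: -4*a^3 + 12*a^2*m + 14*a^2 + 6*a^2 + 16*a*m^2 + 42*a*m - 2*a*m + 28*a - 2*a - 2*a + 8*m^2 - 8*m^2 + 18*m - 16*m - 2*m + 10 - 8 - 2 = -4*a^3 + a^2*(12*m + 20) + a*(16*m^2 + 40*m + 24)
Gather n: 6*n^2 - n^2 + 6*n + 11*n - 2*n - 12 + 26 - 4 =5*n^2 + 15*n + 10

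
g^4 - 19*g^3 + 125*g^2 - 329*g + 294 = (g - 7)^2*(g - 3)*(g - 2)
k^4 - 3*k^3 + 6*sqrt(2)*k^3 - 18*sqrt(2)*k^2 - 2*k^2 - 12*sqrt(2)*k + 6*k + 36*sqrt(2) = (k - 3)*(k - sqrt(2))*(k + sqrt(2))*(k + 6*sqrt(2))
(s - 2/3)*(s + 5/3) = s^2 + s - 10/9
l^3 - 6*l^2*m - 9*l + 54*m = (l - 3)*(l + 3)*(l - 6*m)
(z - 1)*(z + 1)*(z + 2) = z^3 + 2*z^2 - z - 2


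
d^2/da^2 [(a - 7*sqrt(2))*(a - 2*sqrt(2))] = 2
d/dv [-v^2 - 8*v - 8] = -2*v - 8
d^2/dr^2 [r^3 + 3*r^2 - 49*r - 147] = 6*r + 6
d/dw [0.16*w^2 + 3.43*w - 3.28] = 0.32*w + 3.43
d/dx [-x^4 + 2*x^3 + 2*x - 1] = -4*x^3 + 6*x^2 + 2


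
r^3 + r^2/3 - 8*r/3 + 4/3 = (r - 1)*(r - 2/3)*(r + 2)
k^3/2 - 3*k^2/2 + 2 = (k/2 + 1/2)*(k - 2)^2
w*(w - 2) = w^2 - 2*w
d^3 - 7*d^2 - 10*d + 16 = (d - 8)*(d - 1)*(d + 2)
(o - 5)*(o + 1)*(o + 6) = o^3 + 2*o^2 - 29*o - 30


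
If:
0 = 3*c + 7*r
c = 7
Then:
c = 7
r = -3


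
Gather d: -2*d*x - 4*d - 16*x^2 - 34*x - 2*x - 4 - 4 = d*(-2*x - 4) - 16*x^2 - 36*x - 8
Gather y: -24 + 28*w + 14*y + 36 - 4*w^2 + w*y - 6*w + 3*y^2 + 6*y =-4*w^2 + 22*w + 3*y^2 + y*(w + 20) + 12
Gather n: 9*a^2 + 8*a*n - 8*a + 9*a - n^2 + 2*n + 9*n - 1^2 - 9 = 9*a^2 + a - n^2 + n*(8*a + 11) - 10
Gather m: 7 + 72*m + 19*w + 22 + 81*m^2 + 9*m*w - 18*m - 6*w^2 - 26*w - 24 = 81*m^2 + m*(9*w + 54) - 6*w^2 - 7*w + 5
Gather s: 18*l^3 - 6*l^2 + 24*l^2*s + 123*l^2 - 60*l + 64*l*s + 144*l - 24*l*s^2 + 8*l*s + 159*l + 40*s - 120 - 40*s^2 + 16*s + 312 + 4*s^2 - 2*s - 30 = 18*l^3 + 117*l^2 + 243*l + s^2*(-24*l - 36) + s*(24*l^2 + 72*l + 54) + 162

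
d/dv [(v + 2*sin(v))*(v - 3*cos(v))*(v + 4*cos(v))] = -(v + 2*sin(v))*(v - 3*cos(v))*(4*sin(v) - 1) + (v + 2*sin(v))*(v + 4*cos(v))*(3*sin(v) + 1) + (v - 3*cos(v))*(v + 4*cos(v))*(2*cos(v) + 1)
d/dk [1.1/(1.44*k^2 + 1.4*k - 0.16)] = (-3.168*k - 1.54)/(1.44*k^2 + 1.4*k - 0.16)^2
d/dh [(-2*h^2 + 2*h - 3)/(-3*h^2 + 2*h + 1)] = 2*(h^2 - 11*h + 4)/(9*h^4 - 12*h^3 - 2*h^2 + 4*h + 1)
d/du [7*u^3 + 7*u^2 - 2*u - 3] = 21*u^2 + 14*u - 2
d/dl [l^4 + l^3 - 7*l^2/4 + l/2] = 4*l^3 + 3*l^2 - 7*l/2 + 1/2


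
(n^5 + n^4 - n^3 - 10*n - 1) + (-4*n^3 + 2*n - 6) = n^5 + n^4 - 5*n^3 - 8*n - 7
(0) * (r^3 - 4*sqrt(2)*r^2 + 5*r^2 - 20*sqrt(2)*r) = 0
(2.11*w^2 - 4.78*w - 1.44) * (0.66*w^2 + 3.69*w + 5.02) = 1.3926*w^4 + 4.6311*w^3 - 7.9964*w^2 - 29.3092*w - 7.2288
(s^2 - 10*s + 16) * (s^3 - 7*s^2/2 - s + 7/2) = s^5 - 27*s^4/2 + 50*s^3 - 85*s^2/2 - 51*s + 56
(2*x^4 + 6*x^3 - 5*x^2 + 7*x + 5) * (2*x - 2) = 4*x^5 + 8*x^4 - 22*x^3 + 24*x^2 - 4*x - 10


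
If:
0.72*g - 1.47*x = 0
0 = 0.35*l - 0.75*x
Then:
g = 2.04166666666667*x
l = 2.14285714285714*x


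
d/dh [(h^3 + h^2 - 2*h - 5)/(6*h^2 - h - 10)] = (6*h^4 - 2*h^3 - 19*h^2 + 40*h + 15)/(36*h^4 - 12*h^3 - 119*h^2 + 20*h + 100)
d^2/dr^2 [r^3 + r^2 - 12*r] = 6*r + 2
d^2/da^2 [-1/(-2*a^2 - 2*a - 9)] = 4*(-2*a^2 - 2*a + 2*(2*a + 1)^2 - 9)/(2*a^2 + 2*a + 9)^3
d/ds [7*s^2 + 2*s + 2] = 14*s + 2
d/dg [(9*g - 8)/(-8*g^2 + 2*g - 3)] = (72*g^2 - 128*g - 11)/(64*g^4 - 32*g^3 + 52*g^2 - 12*g + 9)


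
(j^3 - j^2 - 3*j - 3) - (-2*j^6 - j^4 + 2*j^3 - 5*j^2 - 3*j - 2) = 2*j^6 + j^4 - j^3 + 4*j^2 - 1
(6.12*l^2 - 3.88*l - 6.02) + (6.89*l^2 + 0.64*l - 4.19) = 13.01*l^2 - 3.24*l - 10.21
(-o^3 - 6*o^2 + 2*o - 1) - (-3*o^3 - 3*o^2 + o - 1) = 2*o^3 - 3*o^2 + o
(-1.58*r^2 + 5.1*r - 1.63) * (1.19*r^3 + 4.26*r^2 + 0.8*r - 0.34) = -1.8802*r^5 - 0.661800000000001*r^4 + 18.5223*r^3 - 2.3266*r^2 - 3.038*r + 0.5542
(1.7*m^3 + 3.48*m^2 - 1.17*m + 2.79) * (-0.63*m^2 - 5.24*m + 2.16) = -1.071*m^5 - 11.1004*m^4 - 13.8261*m^3 + 11.8899*m^2 - 17.1468*m + 6.0264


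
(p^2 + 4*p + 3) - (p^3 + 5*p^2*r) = -p^3 - 5*p^2*r + p^2 + 4*p + 3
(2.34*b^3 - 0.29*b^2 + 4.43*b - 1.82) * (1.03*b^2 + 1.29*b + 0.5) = 2.4102*b^5 + 2.7199*b^4 + 5.3588*b^3 + 3.6951*b^2 - 0.1328*b - 0.91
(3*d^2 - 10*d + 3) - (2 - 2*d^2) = 5*d^2 - 10*d + 1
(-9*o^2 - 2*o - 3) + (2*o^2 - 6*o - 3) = -7*o^2 - 8*o - 6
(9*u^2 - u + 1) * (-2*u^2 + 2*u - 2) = -18*u^4 + 20*u^3 - 22*u^2 + 4*u - 2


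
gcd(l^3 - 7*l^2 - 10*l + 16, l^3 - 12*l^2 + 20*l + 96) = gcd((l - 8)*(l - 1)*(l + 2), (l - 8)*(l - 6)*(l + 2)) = l^2 - 6*l - 16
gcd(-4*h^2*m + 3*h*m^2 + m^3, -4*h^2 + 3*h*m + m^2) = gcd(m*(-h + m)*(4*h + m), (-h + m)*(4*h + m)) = 4*h^2 - 3*h*m - m^2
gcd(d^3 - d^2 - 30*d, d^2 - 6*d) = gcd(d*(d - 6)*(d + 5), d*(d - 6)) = d^2 - 6*d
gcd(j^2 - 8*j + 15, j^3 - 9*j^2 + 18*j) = j - 3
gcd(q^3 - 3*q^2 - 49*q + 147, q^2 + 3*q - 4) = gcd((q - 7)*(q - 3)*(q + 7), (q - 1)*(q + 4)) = 1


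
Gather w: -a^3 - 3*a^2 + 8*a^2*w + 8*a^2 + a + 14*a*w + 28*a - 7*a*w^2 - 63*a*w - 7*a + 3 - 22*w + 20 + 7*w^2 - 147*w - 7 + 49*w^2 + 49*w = -a^3 + 5*a^2 + 22*a + w^2*(56 - 7*a) + w*(8*a^2 - 49*a - 120) + 16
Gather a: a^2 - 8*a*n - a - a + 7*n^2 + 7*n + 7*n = a^2 + a*(-8*n - 2) + 7*n^2 + 14*n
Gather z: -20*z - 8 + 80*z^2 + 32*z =80*z^2 + 12*z - 8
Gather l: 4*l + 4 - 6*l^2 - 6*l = -6*l^2 - 2*l + 4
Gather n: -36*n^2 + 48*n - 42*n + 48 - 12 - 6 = -36*n^2 + 6*n + 30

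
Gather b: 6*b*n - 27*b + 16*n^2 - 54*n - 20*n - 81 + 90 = b*(6*n - 27) + 16*n^2 - 74*n + 9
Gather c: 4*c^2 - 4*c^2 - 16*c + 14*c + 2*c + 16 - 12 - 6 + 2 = 0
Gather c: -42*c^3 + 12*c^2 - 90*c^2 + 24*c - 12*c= -42*c^3 - 78*c^2 + 12*c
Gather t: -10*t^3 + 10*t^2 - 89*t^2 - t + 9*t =-10*t^3 - 79*t^2 + 8*t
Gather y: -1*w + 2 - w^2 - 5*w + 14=-w^2 - 6*w + 16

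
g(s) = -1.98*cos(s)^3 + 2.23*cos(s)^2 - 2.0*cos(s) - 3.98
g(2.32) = -0.96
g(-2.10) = -2.15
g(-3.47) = 1.59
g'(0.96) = 1.14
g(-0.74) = -5.04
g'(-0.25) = -0.81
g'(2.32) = 5.71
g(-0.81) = -4.95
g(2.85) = 1.72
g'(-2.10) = -4.98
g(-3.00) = 2.11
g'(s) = 5.94*sin(s)*cos(s)^2 - 4.46*sin(s)*cos(s) + 2.0*sin(s)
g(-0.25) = -5.63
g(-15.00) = -0.31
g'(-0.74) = -1.31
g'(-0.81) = -1.27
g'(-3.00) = -1.73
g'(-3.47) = 3.72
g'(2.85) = 3.37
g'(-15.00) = -5.73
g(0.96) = -4.77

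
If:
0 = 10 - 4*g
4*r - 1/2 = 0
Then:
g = 5/2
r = 1/8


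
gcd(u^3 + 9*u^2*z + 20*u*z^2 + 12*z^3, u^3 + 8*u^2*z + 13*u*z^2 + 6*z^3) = u^2 + 7*u*z + 6*z^2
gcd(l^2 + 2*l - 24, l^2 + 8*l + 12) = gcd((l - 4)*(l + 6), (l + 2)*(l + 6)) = l + 6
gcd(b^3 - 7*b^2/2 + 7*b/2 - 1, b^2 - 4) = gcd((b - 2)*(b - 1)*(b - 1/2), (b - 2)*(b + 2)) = b - 2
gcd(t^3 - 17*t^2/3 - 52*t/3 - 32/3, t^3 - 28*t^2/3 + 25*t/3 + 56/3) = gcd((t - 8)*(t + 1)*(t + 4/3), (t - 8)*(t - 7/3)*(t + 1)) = t^2 - 7*t - 8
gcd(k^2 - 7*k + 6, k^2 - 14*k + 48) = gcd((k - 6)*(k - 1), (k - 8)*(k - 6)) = k - 6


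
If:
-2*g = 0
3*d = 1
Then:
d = 1/3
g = 0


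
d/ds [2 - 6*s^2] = -12*s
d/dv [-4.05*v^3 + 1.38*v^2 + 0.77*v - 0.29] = -12.15*v^2 + 2.76*v + 0.77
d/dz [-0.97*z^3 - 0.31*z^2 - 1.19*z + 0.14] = -2.91*z^2 - 0.62*z - 1.19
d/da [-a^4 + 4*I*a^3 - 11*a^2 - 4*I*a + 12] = -4*a^3 + 12*I*a^2 - 22*a - 4*I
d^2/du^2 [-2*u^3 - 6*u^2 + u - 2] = -12*u - 12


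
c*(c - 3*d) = c^2 - 3*c*d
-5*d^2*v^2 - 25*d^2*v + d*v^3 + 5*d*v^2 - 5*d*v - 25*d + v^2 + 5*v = (-5*d + v)*(v + 5)*(d*v + 1)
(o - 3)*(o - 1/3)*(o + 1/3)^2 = o^4 - 8*o^3/3 - 10*o^2/9 + 8*o/27 + 1/9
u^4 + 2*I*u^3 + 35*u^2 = u^2*(u - 5*I)*(u + 7*I)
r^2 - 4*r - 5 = (r - 5)*(r + 1)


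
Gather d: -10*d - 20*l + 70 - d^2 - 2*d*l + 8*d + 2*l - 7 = -d^2 + d*(-2*l - 2) - 18*l + 63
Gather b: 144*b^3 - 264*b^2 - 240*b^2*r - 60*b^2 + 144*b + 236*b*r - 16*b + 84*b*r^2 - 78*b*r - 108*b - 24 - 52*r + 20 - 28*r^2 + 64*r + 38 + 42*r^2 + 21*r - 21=144*b^3 + b^2*(-240*r - 324) + b*(84*r^2 + 158*r + 20) + 14*r^2 + 33*r + 13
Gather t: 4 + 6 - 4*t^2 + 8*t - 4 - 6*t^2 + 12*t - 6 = -10*t^2 + 20*t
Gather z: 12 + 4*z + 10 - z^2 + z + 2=-z^2 + 5*z + 24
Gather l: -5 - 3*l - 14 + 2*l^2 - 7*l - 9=2*l^2 - 10*l - 28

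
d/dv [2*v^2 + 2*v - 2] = 4*v + 2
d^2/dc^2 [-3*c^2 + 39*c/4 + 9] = -6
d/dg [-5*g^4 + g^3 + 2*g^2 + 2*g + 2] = -20*g^3 + 3*g^2 + 4*g + 2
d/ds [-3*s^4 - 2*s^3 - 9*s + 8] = -12*s^3 - 6*s^2 - 9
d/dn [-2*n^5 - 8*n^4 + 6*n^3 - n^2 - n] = -10*n^4 - 32*n^3 + 18*n^2 - 2*n - 1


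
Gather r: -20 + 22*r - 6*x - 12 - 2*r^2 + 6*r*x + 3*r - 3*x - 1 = -2*r^2 + r*(6*x + 25) - 9*x - 33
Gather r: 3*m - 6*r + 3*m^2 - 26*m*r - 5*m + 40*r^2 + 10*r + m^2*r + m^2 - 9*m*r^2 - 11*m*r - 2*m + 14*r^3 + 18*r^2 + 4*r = 4*m^2 - 4*m + 14*r^3 + r^2*(58 - 9*m) + r*(m^2 - 37*m + 8)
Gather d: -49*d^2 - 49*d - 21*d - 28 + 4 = -49*d^2 - 70*d - 24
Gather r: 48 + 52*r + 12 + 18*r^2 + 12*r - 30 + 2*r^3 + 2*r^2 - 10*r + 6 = 2*r^3 + 20*r^2 + 54*r + 36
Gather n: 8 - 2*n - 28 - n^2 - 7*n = -n^2 - 9*n - 20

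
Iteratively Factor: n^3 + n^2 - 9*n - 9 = (n + 1)*(n^2 - 9) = (n + 1)*(n + 3)*(n - 3)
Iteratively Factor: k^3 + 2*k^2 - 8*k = (k - 2)*(k^2 + 4*k) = (k - 2)*(k + 4)*(k)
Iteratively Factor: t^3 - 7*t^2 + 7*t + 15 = (t - 5)*(t^2 - 2*t - 3) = (t - 5)*(t - 3)*(t + 1)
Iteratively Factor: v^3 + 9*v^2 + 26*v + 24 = (v + 2)*(v^2 + 7*v + 12) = (v + 2)*(v + 3)*(v + 4)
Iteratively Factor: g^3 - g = (g)*(g^2 - 1) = g*(g + 1)*(g - 1)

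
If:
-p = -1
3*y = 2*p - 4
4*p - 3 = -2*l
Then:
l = -1/2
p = 1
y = -2/3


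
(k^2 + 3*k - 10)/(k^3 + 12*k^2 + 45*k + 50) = (k - 2)/(k^2 + 7*k + 10)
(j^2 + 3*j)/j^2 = (j + 3)/j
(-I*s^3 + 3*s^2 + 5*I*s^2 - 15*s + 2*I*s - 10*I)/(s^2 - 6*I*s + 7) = (-I*s^2 + s*(2 + 5*I) - 10)/(s - 7*I)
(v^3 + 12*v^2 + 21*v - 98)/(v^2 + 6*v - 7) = (v^2 + 5*v - 14)/(v - 1)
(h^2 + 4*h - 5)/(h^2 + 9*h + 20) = (h - 1)/(h + 4)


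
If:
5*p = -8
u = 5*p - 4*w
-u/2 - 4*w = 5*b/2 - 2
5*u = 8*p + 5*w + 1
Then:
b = 2064/625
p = -8/5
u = -436/125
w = -141/125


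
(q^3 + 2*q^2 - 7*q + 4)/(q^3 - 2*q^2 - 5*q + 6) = (q^2 + 3*q - 4)/(q^2 - q - 6)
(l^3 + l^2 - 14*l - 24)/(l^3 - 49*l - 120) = (l^2 - 2*l - 8)/(l^2 - 3*l - 40)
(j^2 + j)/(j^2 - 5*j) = (j + 1)/(j - 5)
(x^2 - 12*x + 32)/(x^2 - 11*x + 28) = (x - 8)/(x - 7)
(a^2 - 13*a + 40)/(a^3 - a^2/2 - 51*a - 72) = 2*(a - 5)/(2*a^2 + 15*a + 18)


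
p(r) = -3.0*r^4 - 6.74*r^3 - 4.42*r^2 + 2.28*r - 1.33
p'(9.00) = -10463.10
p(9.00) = -24935.29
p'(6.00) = -3370.68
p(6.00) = -5490.61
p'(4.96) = -2003.30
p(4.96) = -2736.92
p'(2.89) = -481.80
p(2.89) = -403.62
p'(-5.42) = 1366.84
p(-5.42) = -1659.31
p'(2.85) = -464.94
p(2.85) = -384.68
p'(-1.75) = 20.14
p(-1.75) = -10.87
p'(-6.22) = 2162.69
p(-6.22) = -3054.97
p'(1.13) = -50.84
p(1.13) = -19.01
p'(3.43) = -750.17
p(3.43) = -732.73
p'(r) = -12.0*r^3 - 20.22*r^2 - 8.84*r + 2.28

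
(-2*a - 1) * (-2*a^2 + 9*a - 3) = 4*a^3 - 16*a^2 - 3*a + 3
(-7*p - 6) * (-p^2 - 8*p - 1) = 7*p^3 + 62*p^2 + 55*p + 6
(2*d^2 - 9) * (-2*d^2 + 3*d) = -4*d^4 + 6*d^3 + 18*d^2 - 27*d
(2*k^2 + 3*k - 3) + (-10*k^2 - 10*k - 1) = -8*k^2 - 7*k - 4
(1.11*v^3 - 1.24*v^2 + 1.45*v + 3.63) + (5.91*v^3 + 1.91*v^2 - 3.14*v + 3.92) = 7.02*v^3 + 0.67*v^2 - 1.69*v + 7.55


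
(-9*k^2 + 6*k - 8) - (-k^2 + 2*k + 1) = -8*k^2 + 4*k - 9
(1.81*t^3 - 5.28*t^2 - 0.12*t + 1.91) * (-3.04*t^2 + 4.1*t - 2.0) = -5.5024*t^5 + 23.4722*t^4 - 24.9032*t^3 + 4.2616*t^2 + 8.071*t - 3.82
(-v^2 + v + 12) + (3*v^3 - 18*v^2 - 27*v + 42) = 3*v^3 - 19*v^2 - 26*v + 54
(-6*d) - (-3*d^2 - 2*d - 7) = 3*d^2 - 4*d + 7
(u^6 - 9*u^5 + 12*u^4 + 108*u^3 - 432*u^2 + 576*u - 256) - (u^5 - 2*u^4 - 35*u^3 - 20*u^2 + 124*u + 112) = u^6 - 10*u^5 + 14*u^4 + 143*u^3 - 412*u^2 + 452*u - 368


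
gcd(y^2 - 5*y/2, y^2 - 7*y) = y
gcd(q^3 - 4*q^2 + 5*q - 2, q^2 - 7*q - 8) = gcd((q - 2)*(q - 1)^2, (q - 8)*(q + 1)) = 1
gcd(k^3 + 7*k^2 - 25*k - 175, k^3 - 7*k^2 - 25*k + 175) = k^2 - 25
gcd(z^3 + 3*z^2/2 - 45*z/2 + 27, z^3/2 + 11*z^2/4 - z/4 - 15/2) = z - 3/2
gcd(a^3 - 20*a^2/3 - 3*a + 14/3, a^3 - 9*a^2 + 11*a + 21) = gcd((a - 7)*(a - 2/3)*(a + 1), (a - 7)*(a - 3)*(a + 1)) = a^2 - 6*a - 7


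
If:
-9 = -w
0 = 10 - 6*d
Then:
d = 5/3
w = 9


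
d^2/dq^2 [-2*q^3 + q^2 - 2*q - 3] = 2 - 12*q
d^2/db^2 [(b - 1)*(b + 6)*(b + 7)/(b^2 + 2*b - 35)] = 88/(b^3 - 15*b^2 + 75*b - 125)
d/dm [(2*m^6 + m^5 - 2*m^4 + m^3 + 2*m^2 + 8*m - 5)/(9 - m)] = (-10*m^6 + 104*m^5 + 51*m^4 - 74*m^3 + 25*m^2 + 36*m + 67)/(m^2 - 18*m + 81)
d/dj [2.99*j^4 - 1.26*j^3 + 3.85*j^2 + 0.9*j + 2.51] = 11.96*j^3 - 3.78*j^2 + 7.7*j + 0.9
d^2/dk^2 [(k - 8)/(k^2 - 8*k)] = 2/k^3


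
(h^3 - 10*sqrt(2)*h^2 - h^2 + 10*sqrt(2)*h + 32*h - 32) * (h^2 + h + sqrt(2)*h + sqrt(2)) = h^5 - 9*sqrt(2)*h^4 + 11*h^3 + 41*sqrt(2)*h^2 - 12*h - 32*sqrt(2)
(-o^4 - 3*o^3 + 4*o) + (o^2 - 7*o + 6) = -o^4 - 3*o^3 + o^2 - 3*o + 6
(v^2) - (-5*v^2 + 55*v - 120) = 6*v^2 - 55*v + 120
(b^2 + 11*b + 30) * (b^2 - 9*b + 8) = b^4 + 2*b^3 - 61*b^2 - 182*b + 240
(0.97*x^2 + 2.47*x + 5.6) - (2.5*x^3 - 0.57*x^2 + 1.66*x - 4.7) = -2.5*x^3 + 1.54*x^2 + 0.81*x + 10.3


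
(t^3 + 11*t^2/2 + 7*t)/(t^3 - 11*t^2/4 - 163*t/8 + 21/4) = 4*t*(t + 2)/(4*t^2 - 25*t + 6)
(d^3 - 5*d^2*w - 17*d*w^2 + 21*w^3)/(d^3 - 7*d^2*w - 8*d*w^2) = (-d^3 + 5*d^2*w + 17*d*w^2 - 21*w^3)/(d*(-d^2 + 7*d*w + 8*w^2))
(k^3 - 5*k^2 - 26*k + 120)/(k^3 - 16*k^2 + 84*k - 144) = (k + 5)/(k - 6)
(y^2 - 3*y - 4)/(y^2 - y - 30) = (-y^2 + 3*y + 4)/(-y^2 + y + 30)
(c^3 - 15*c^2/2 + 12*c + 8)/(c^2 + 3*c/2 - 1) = (2*c^3 - 15*c^2 + 24*c + 16)/(2*c^2 + 3*c - 2)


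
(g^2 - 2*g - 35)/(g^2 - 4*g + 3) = (g^2 - 2*g - 35)/(g^2 - 4*g + 3)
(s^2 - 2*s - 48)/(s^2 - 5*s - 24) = (s + 6)/(s + 3)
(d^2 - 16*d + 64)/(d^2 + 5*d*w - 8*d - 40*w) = (d - 8)/(d + 5*w)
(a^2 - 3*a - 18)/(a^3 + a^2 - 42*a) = (a + 3)/(a*(a + 7))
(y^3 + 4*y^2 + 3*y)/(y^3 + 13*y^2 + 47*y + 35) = y*(y + 3)/(y^2 + 12*y + 35)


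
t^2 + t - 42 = (t - 6)*(t + 7)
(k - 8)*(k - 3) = k^2 - 11*k + 24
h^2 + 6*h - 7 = (h - 1)*(h + 7)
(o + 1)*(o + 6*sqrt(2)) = o^2 + o + 6*sqrt(2)*o + 6*sqrt(2)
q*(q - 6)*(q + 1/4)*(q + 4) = q^4 - 7*q^3/4 - 49*q^2/2 - 6*q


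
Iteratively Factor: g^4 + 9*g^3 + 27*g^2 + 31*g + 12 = (g + 1)*(g^3 + 8*g^2 + 19*g + 12) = (g + 1)*(g + 3)*(g^2 + 5*g + 4) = (g + 1)*(g + 3)*(g + 4)*(g + 1)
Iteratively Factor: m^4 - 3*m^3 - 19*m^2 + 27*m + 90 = (m + 2)*(m^3 - 5*m^2 - 9*m + 45) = (m - 3)*(m + 2)*(m^2 - 2*m - 15) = (m - 3)*(m + 2)*(m + 3)*(m - 5)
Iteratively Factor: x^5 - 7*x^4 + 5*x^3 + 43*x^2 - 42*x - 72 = (x + 2)*(x^4 - 9*x^3 + 23*x^2 - 3*x - 36) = (x - 3)*(x + 2)*(x^3 - 6*x^2 + 5*x + 12) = (x - 3)^2*(x + 2)*(x^2 - 3*x - 4) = (x - 4)*(x - 3)^2*(x + 2)*(x + 1)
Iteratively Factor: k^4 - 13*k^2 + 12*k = (k - 3)*(k^3 + 3*k^2 - 4*k) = (k - 3)*(k + 4)*(k^2 - k) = (k - 3)*(k - 1)*(k + 4)*(k)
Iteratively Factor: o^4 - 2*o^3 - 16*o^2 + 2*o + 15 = (o - 1)*(o^3 - o^2 - 17*o - 15) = (o - 5)*(o - 1)*(o^2 + 4*o + 3) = (o - 5)*(o - 1)*(o + 3)*(o + 1)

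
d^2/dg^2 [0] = 0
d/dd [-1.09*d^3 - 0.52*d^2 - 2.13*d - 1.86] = -3.27*d^2 - 1.04*d - 2.13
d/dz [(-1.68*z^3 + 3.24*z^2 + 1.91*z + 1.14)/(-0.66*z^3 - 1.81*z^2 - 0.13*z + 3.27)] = (5.1792*z^4 + 2.958*z^3 - 11.1877*z^2 + 25.3164*z + 6.3939)/(0.4356*z^6 + 2.3892*z^5 + 3.4477*z^4 - 3.8458*z^3 - 11.8205*z^2 - 0.8502*z + 10.6929)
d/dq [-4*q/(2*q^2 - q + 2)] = 8*(q^2 - 1)/(4*q^4 - 4*q^3 + 9*q^2 - 4*q + 4)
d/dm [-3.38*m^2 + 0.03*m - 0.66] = 0.03 - 6.76*m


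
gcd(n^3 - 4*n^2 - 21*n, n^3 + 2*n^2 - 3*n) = n^2 + 3*n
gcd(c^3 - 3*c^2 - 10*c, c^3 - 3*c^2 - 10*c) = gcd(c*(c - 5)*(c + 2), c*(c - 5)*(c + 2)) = c^3 - 3*c^2 - 10*c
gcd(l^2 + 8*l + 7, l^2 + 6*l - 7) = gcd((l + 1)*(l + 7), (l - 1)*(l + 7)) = l + 7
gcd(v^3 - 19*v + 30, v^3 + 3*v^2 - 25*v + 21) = v - 3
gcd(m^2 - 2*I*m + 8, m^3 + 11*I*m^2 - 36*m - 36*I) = m + 2*I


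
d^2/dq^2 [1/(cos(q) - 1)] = (sin(q)^2 - cos(q) + 1)/(cos(q) - 1)^3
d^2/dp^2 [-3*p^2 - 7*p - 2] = -6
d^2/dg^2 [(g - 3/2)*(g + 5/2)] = 2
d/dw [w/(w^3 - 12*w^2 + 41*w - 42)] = (w^3 - 12*w^2 - w*(3*w^2 - 24*w + 41) + 41*w - 42)/(w^3 - 12*w^2 + 41*w - 42)^2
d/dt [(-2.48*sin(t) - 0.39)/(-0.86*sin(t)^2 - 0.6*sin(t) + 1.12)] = (-0.6708*sin(t) + 1.0664*cos(2*t) - 4.078)*cos(t)/(0.86*sin(t)^2 + 0.6*sin(t) - 1.12)^2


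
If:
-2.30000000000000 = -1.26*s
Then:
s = 1.83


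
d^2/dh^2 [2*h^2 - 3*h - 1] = 4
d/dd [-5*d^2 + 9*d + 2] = 9 - 10*d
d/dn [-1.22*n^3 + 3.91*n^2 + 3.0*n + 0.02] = -3.66*n^2 + 7.82*n + 3.0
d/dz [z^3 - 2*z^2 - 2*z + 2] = 3*z^2 - 4*z - 2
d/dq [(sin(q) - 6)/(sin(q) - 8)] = -2*cos(q)/(sin(q) - 8)^2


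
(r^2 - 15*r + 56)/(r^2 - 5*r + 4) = (r^2 - 15*r + 56)/(r^2 - 5*r + 4)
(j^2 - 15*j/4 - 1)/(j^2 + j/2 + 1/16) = 4*(j - 4)/(4*j + 1)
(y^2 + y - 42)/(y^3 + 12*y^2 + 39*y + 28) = (y - 6)/(y^2 + 5*y + 4)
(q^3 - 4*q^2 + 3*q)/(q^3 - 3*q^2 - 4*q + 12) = q*(q - 1)/(q^2 - 4)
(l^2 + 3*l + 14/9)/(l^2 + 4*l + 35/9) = (3*l + 2)/(3*l + 5)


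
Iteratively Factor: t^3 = (t)*(t^2) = t^2*(t)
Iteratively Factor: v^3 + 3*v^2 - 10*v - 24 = (v - 3)*(v^2 + 6*v + 8) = (v - 3)*(v + 4)*(v + 2)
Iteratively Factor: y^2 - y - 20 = (y + 4)*(y - 5)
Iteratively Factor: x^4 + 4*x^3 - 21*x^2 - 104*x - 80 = (x + 4)*(x^3 - 21*x - 20) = (x + 1)*(x + 4)*(x^2 - x - 20) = (x - 5)*(x + 1)*(x + 4)*(x + 4)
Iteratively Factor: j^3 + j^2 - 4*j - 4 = (j + 1)*(j^2 - 4) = (j + 1)*(j + 2)*(j - 2)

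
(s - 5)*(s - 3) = s^2 - 8*s + 15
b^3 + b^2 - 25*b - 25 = (b - 5)*(b + 1)*(b + 5)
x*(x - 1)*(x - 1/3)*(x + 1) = x^4 - x^3/3 - x^2 + x/3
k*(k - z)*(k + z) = k^3 - k*z^2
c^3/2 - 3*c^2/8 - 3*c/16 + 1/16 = (c/2 + 1/4)*(c - 1)*(c - 1/4)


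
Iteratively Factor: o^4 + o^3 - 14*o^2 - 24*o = (o + 2)*(o^3 - o^2 - 12*o) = (o - 4)*(o + 2)*(o^2 + 3*o) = o*(o - 4)*(o + 2)*(o + 3)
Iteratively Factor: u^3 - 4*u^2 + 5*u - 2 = (u - 1)*(u^2 - 3*u + 2) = (u - 1)^2*(u - 2)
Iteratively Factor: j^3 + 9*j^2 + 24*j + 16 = (j + 4)*(j^2 + 5*j + 4) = (j + 1)*(j + 4)*(j + 4)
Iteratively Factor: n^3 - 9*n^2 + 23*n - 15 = (n - 3)*(n^2 - 6*n + 5) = (n - 3)*(n - 1)*(n - 5)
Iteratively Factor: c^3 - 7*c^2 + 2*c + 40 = (c - 5)*(c^2 - 2*c - 8) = (c - 5)*(c + 2)*(c - 4)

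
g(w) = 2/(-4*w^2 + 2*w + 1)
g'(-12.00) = 0.00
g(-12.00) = 0.00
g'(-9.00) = 0.00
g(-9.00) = -0.00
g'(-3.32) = -0.02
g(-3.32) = -0.04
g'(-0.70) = -2.73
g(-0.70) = -0.85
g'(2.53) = 0.10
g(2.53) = -0.10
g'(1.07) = 6.33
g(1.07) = -1.39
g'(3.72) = 0.03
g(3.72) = -0.04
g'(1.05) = 7.46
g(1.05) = -1.53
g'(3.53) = 0.03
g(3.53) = -0.05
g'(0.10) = -1.78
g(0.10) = 1.72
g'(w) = 2*(8*w - 2)/(-4*w^2 + 2*w + 1)^2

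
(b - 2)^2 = b^2 - 4*b + 4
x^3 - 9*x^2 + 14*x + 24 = (x - 6)*(x - 4)*(x + 1)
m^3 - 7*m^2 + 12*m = m*(m - 4)*(m - 3)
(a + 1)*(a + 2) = a^2 + 3*a + 2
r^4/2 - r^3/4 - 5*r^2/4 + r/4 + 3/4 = (r/2 + 1/2)*(r - 3/2)*(r - 1)*(r + 1)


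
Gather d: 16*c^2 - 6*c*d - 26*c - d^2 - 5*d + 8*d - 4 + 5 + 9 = 16*c^2 - 26*c - d^2 + d*(3 - 6*c) + 10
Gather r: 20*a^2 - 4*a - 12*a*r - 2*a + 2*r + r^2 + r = 20*a^2 - 6*a + r^2 + r*(3 - 12*a)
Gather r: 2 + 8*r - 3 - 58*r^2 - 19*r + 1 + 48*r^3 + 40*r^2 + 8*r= 48*r^3 - 18*r^2 - 3*r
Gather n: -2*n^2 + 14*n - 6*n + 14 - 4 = -2*n^2 + 8*n + 10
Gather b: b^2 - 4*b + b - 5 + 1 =b^2 - 3*b - 4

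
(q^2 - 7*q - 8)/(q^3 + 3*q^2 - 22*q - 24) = (q - 8)/(q^2 + 2*q - 24)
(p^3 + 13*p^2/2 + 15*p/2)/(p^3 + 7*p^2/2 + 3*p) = (p + 5)/(p + 2)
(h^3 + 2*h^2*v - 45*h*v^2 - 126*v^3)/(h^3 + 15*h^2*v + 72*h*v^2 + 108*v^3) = (h - 7*v)/(h + 6*v)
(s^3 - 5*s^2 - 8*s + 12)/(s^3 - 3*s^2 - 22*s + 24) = (s + 2)/(s + 4)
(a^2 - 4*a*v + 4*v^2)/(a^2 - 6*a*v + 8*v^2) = (-a + 2*v)/(-a + 4*v)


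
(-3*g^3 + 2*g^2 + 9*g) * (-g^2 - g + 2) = 3*g^5 + g^4 - 17*g^3 - 5*g^2 + 18*g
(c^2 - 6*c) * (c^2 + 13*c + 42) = c^4 + 7*c^3 - 36*c^2 - 252*c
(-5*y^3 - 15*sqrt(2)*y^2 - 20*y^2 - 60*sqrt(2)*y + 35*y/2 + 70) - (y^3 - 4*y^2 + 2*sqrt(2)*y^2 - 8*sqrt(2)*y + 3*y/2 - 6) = -6*y^3 - 17*sqrt(2)*y^2 - 16*y^2 - 52*sqrt(2)*y + 16*y + 76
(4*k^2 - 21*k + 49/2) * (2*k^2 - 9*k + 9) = 8*k^4 - 78*k^3 + 274*k^2 - 819*k/2 + 441/2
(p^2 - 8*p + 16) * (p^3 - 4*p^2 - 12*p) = p^5 - 12*p^4 + 36*p^3 + 32*p^2 - 192*p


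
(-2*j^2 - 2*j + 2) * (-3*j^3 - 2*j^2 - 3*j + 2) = 6*j^5 + 10*j^4 + 4*j^3 - 2*j^2 - 10*j + 4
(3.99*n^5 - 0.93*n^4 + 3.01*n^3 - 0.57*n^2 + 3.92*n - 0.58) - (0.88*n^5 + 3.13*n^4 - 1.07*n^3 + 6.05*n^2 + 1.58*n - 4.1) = 3.11*n^5 - 4.06*n^4 + 4.08*n^3 - 6.62*n^2 + 2.34*n + 3.52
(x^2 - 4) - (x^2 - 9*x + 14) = 9*x - 18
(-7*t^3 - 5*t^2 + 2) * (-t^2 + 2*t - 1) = 7*t^5 - 9*t^4 - 3*t^3 + 3*t^2 + 4*t - 2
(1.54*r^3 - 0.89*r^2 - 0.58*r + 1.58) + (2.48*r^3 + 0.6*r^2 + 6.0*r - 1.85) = 4.02*r^3 - 0.29*r^2 + 5.42*r - 0.27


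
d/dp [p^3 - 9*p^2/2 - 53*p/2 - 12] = 3*p^2 - 9*p - 53/2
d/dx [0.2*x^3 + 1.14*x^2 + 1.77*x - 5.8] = 0.6*x^2 + 2.28*x + 1.77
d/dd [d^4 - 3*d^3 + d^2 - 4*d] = 4*d^3 - 9*d^2 + 2*d - 4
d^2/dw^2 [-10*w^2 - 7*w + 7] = -20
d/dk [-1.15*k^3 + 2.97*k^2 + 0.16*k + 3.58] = -3.45*k^2 + 5.94*k + 0.16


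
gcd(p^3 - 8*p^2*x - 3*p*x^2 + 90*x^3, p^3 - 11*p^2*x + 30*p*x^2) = p^2 - 11*p*x + 30*x^2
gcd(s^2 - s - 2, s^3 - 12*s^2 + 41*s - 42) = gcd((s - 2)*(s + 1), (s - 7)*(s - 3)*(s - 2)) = s - 2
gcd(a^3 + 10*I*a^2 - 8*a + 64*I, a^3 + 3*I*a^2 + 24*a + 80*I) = a + 4*I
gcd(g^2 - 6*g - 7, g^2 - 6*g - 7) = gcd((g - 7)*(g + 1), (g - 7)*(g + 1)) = g^2 - 6*g - 7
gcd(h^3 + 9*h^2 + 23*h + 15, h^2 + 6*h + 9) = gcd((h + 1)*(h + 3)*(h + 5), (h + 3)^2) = h + 3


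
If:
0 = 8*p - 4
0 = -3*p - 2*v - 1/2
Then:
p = 1/2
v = -1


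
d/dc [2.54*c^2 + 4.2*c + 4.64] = 5.08*c + 4.2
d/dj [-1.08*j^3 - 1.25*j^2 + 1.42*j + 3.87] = -3.24*j^2 - 2.5*j + 1.42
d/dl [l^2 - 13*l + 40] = 2*l - 13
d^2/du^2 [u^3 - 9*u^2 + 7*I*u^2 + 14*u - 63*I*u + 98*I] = 6*u - 18 + 14*I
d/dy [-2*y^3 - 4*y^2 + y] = -6*y^2 - 8*y + 1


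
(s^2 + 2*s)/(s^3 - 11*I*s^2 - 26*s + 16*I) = s*(s + 2)/(s^3 - 11*I*s^2 - 26*s + 16*I)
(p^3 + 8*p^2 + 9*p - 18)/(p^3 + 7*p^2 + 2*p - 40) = (p^3 + 8*p^2 + 9*p - 18)/(p^3 + 7*p^2 + 2*p - 40)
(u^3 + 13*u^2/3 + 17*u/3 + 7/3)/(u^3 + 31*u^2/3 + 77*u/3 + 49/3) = (u + 1)/(u + 7)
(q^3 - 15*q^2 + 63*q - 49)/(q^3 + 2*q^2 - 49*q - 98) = (q^2 - 8*q + 7)/(q^2 + 9*q + 14)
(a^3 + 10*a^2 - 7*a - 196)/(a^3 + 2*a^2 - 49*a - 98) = (a^2 + 3*a - 28)/(a^2 - 5*a - 14)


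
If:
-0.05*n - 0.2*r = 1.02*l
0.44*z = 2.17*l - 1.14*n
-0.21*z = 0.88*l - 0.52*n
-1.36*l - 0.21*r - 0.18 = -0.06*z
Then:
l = -1.01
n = -1.82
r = 5.60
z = -0.27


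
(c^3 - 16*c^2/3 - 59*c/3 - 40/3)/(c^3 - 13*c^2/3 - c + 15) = (c^2 - 7*c - 8)/(c^2 - 6*c + 9)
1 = 1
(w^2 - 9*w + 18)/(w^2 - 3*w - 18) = (w - 3)/(w + 3)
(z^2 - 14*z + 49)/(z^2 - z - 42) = (z - 7)/(z + 6)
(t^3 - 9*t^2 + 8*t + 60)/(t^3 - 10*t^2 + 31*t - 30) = (t^2 - 4*t - 12)/(t^2 - 5*t + 6)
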